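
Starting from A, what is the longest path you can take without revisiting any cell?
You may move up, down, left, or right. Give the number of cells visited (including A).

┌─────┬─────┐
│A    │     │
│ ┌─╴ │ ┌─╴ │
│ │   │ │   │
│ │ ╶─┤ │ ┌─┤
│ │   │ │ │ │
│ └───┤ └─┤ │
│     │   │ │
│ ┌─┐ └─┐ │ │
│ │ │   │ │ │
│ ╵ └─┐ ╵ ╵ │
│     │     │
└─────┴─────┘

Finding longest simple path using DFS:
Start: (0, 0)
Longest path visits 21 cells
Path: A → down → down → down → right → right → down → right → down → right → up → up → left → up → up → up → right → right → down → left → down

Solution:

┌─────┬─────┐
│A    │↱ → ↓│
│ ┌─╴ │ ┌─╴ │
│↓│   │↑│↓ ↲│
│ │ ╶─┤ │ ┌─┤
│↓│   │↑│B│ │
│ └───┤ └─┤ │
│↳ → ↓│↑ ↰│ │
│ ┌─┐ └─┐ │ │
│ │ │↳ ↓│↑│ │
│ ╵ └─┐ ╵ ╵ │
│     │↳ ↑  │
└─────┴─────┘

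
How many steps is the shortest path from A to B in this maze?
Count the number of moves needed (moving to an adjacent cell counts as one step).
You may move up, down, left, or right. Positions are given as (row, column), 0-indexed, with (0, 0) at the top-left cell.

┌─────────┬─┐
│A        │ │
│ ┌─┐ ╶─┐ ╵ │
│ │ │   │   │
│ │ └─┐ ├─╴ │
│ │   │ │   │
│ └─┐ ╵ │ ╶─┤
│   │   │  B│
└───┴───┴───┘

Using BFS to find shortest path:
Start: (0, 0), End: (3, 5)
Path found:
(0,0) → (0,1) → (0,2) → (0,3) → (0,4) → (1,4) → (1,5) → (2,5) → (2,4) → (3,4) → (3,5)
Number of steps: 10

Solution:

┌─────────┬─┐
│A → → → ↓│ │
│ ┌─┐ ╶─┐ ╵ │
│ │ │   │↳ ↓│
│ │ └─┐ ├─╴ │
│ │   │ │↓ ↲│
│ └─┐ ╵ │ ╶─┤
│   │   │↳ B│
└───┴───┴───┘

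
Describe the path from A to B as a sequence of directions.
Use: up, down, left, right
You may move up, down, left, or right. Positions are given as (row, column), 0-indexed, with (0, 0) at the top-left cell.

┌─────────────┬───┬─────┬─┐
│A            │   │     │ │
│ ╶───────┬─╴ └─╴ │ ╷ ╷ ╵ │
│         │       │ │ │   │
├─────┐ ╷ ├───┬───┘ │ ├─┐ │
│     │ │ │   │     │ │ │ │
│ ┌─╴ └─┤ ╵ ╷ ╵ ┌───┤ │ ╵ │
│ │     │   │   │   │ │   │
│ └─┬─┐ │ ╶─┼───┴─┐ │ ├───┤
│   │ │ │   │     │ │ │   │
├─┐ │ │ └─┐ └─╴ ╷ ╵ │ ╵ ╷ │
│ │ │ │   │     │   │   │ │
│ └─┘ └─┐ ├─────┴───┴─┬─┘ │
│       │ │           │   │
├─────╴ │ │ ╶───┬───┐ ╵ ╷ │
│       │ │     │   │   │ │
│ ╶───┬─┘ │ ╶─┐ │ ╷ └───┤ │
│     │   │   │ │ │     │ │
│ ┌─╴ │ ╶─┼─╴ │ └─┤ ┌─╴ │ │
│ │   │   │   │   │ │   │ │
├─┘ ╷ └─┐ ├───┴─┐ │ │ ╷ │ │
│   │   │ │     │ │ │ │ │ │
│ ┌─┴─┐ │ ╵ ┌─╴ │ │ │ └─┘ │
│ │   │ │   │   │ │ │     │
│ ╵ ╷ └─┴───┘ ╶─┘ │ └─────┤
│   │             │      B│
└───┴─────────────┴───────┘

Finding the path and converting it to directions:
Path through cells: (0,0) → (1,0) → (1,1) → (1,2) → (1,3) → (1,4) → (2,4) → (3,4) → (3,5) → (2,5) → (2,6) → (3,6) → (3,7) → (2,7) → (2,8) → (2,9) → (1,9) → (0,9) → (0,10) → (1,10) → (2,10) → (3,10) → (4,10) → (5,10) → (5,11) → (4,11) → (4,12) → (5,12) → (6,12) → (7,12) → (8,12) → (9,12) → (10,12) → (11,12) → (11,11) → (11,10) → (10,10) → (9,10) → (9,11) → (8,11) → (8,10) → (8,9) → (9,9) → (10,9) → (11,9) → (12,9) → (12,10) → (12,11) → (12,12)
Directions: down, right, right, right, right, down, down, right, up, right, down, right, up, right, right, up, up, right, down, down, down, down, down, right, up, right, down, down, down, down, down, down, down, left, left, up, up, right, up, left, left, down, down, down, down, right, right, right

Solution:

┌─────────────┬───┬─────┬─┐
│A            │   │↱ ↓  │ │
│ ╶───────┬─╴ └─╴ │ ╷ ╷ ╵ │
│↳ → → → ↓│       │↑│↓│   │
├─────┐ ╷ ├───┬───┘ │ ├─┐ │
│     │ │↓│↱ ↓│↱ → ↑│↓│ │ │
│ ┌─╴ └─┤ ╵ ╷ ╵ ┌───┤ │ ╵ │
│ │     │↳ ↑│↳ ↑│   │↓│   │
│ └─┬─┐ │ ╶─┼───┴─┐ │ ├───┤
│   │ │ │   │     │ │↓│↱ ↓│
├─┐ │ │ └─┐ └─╴ ╷ ╵ │ ╵ ╷ │
│ │ │ │   │     │   │↳ ↑│↓│
│ └─┘ └─┐ ├─────┴───┴─┬─┘ │
│       │ │           │  ↓│
├─────╴ │ │ ╶───┬───┐ ╵ ╷ │
│       │ │     │   │   │↓│
│ ╶───┬─┘ │ ╶─┐ │ ╷ └───┤ │
│     │   │   │ │ │↓ ← ↰│↓│
│ ┌─╴ │ ╶─┼─╴ │ └─┤ ┌─╴ │ │
│ │   │   │   │   │↓│↱ ↑│↓│
├─┘ ╷ └─┐ ├───┴─┐ │ │ ╷ │ │
│   │   │ │     │ │↓│↑│ │↓│
│ ┌─┴─┐ │ ╵ ┌─╴ │ │ │ └─┘ │
│ │   │ │   │   │ │↓│↑ ← ↲│
│ ╵ ╷ └─┴───┘ ╶─┘ │ └─────┤
│   │             │↳ → → B│
└───┴─────────────┴───────┘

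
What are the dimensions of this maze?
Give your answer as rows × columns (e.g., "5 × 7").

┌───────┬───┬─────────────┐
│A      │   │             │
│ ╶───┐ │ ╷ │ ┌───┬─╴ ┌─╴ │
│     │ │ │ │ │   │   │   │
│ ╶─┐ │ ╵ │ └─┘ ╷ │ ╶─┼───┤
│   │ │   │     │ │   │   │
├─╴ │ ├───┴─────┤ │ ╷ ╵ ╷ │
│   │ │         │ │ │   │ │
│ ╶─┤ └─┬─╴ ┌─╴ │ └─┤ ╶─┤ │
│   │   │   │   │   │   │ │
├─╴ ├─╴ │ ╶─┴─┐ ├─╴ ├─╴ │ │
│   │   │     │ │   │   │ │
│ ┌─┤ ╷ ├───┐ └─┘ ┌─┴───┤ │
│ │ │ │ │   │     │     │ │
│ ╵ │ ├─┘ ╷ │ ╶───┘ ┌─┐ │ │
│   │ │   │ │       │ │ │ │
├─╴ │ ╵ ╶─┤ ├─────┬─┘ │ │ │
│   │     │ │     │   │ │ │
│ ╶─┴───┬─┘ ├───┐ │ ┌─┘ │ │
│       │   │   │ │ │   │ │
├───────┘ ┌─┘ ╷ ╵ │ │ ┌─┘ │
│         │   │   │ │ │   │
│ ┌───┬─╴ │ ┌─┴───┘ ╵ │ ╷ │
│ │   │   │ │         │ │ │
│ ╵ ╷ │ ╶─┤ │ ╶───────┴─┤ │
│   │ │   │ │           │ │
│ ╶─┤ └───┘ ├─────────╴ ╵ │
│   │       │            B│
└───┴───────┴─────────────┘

Counting the maze dimensions:
Rows (vertical): 14
Columns (horizontal): 13
Dimensions: 14 × 13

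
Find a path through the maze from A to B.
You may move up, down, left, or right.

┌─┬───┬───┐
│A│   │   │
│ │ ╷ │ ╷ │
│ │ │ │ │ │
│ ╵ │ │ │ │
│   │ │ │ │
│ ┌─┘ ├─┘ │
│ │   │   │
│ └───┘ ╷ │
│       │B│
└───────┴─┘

Finding the shortest path through the maze:
Path length: 10 steps
Directions: down → down → down → down → right → right → right → up → right → down

Solution:

┌─┬───┬───┐
│A│   │   │
│ │ ╷ │ ╷ │
│↓│ │ │ │ │
│ ╵ │ │ │ │
│↓  │ │ │ │
│ ┌─┘ ├─┘ │
│↓│   │↱ ↓│
│ └───┘ ╷ │
│↳ → → ↑│B│
└───────┴─┘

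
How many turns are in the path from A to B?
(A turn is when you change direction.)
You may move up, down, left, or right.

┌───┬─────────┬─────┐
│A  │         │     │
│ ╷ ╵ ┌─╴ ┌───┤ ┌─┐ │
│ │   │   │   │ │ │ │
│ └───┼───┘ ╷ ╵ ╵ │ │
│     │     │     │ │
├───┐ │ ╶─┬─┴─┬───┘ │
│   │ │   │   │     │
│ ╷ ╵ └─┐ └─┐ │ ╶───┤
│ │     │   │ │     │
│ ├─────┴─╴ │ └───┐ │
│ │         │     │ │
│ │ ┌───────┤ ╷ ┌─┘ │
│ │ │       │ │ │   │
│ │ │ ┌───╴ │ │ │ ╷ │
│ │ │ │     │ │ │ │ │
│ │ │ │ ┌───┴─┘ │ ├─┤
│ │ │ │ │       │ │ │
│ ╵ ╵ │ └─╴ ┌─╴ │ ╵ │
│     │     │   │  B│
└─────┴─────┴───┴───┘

Directions: down, down, right, right, down, down, left, up, left, down, down, down, down, down, down, right, up, up, up, up, right, right, right, right, up, left, up, left, up, right, right, up, right, down, right, up, up, right, right, down, down, down, left, left, down, right, right, down, down, left, down, down, down, right
Number of turns: 29

Solution:

┌───┬─────────┬─────┐
│A  │         │↱ → ↓│
│ ╷ ╵ ┌─╴ ┌───┤ ┌─┐ │
│↓│   │   │↱ ↓│↑│ │↓│
│ └───┼───┘ ╷ ╵ ╵ │ │
│↳ → ↓│↱ → ↑│↳ ↑  │↓│
├───┐ │ ╶─┬─┴─┬───┘ │
│↓ ↰│↓│↑ ↰│   │↓ ← ↲│
│ ╷ ╵ └─┐ └─┐ │ ╶───┤
│↓│↑ ↲  │↑ ↰│ │↳ → ↓│
│ ├─────┴─╴ │ └───┐ │
│↓│↱ → → → ↑│     │↓│
│ │ ┌───────┤ ╷ ┌─┘ │
│↓│↑│       │ │ │↓ ↲│
│ │ │ ┌───╴ │ │ │ ╷ │
│↓│↑│ │     │ │ │↓│ │
│ │ │ │ ┌───┴─┘ │ ├─┤
│↓│↑│ │ │       │↓│ │
│ ╵ ╵ │ └─╴ ┌─╴ │ ╵ │
│↳ ↑  │     │   │↳ B│
└─────┴─────┴───┴───┘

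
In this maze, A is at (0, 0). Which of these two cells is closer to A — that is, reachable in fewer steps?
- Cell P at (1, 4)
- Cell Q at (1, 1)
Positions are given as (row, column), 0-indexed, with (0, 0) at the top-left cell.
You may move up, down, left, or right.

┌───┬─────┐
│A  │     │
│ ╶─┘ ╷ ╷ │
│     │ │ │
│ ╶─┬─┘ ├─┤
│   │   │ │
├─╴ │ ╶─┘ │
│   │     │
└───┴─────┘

Shortest path A → P at (1, 4): 7 steps
Shortest path A → Q at (1, 1): 2 steps

Q is closer (2 steps vs 7 steps).

Path to P:

┌───┬─────┐
│A  │↱ → ↓│
│ ╶─┘ ╷ ╷ │
│↳ → ↑│ │P│
│ ╶─┬─┘ ├─┤
│   │   │ │
├─╴ │ ╶─┘ │
│   │     │
└───┴─────┘

Path to Q:

┌───┬─────┐
│A  │     │
│ ╶─┘ ╷ ╷ │
│↳ Q  │ │ │
│ ╶─┬─┘ ├─┤
│   │   │ │
├─╴ │ ╶─┘ │
│   │     │
└───┴─────┘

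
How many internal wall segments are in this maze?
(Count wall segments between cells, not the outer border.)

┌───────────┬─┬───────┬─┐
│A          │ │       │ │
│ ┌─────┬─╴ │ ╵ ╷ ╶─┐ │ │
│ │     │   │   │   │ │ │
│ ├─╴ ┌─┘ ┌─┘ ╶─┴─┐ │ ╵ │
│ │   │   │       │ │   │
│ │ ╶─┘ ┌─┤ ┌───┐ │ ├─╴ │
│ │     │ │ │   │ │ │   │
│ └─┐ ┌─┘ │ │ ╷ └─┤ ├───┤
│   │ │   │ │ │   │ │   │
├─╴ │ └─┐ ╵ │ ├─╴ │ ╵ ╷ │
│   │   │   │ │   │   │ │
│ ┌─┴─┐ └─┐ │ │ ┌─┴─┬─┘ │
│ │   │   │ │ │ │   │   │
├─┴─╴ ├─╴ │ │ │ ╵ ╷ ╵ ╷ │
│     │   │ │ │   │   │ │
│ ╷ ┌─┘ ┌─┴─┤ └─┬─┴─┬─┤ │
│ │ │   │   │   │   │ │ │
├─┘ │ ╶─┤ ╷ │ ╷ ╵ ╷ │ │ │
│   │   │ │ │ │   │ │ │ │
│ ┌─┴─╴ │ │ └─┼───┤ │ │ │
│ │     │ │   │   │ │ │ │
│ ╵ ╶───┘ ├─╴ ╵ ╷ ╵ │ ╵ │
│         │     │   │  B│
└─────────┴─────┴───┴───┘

Counting internal wall segments:
Total internal walls: 121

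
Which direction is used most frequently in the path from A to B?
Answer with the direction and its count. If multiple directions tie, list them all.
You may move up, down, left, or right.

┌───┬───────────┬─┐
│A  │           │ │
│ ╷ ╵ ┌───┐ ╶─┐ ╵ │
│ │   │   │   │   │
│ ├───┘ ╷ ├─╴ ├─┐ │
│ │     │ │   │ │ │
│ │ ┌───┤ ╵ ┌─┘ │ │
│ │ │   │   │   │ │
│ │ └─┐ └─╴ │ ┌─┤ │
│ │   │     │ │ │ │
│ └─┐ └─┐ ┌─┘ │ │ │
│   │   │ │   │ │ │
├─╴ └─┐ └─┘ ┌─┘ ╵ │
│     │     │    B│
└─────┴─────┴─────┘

Directions: right, down, right, up, right, right, right, right, right, down, right, down, down, down, down, down
Counts: {'right': 8, 'down': 7, 'up': 1}
Most common: right (8 times)

Solution:

┌───┬───────────┬─┐
│A ↓│↱ → → → → ↓│ │
│ ╷ ╵ ┌───┐ ╶─┐ ╵ │
│ │↳ ↑│   │   │↳ ↓│
│ ├───┘ ╷ ├─╴ ├─┐ │
│ │     │ │   │ │↓│
│ │ ┌───┤ ╵ ┌─┘ │ │
│ │ │   │   │   │↓│
│ │ └─┐ └─╴ │ ┌─┤ │
│ │   │     │ │ │↓│
│ └─┐ └─┐ ┌─┘ │ │ │
│   │   │ │   │ │↓│
├─╴ └─┐ └─┘ ┌─┘ ╵ │
│     │     │    B│
└─────┴─────┴─────┘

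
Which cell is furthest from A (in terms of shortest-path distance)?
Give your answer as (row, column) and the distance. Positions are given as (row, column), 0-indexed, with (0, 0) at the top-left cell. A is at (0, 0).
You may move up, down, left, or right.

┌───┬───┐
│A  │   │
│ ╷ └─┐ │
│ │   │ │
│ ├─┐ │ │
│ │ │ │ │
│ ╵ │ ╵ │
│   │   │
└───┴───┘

Computing BFS distances from A to all cells:
Furthest cell: (0, 2)
Distance: 10 steps

Path from A to the furthest cell:

┌───┬───┐
│A ↓│B ↰│
│ ╷ └─┐ │
│ │↳ ↓│↑│
│ ├─┐ │ │
│ │ │↓│↑│
│ ╵ │ ╵ │
│   │↳ ↑│
└───┴───┘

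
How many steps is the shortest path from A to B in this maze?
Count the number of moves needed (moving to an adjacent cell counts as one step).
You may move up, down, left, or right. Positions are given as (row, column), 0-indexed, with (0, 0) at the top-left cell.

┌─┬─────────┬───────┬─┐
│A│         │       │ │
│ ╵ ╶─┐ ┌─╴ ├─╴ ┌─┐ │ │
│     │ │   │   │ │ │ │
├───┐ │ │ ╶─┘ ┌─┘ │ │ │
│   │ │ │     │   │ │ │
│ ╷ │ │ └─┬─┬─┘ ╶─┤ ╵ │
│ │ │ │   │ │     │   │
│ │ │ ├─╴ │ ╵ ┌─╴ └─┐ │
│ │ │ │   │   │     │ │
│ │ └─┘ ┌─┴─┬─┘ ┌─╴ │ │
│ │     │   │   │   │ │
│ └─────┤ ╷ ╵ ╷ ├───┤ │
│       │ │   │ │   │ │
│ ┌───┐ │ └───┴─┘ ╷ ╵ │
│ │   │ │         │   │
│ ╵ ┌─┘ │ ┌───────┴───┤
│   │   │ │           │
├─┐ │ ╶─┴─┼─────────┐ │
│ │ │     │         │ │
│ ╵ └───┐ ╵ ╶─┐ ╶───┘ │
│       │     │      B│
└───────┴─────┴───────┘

Using BFS to find shortest path:
Start: (0, 0), End: (10, 10)
Path found:
(0,0) → (1,0) → (1,1) → (0,1) → (0,2) → (0,3) → (1,3) → (2,3) → (3,3) → (3,4) → (4,4) → (4,3) → (5,3) → (5,2) → (5,1) → (4,1) → (3,1) → (2,1) → (2,0) → (3,0) → (4,0) → (5,0) → (6,0) → (6,1) → (6,2) → (6,3) → (7,3) → (8,3) → (8,2) → (9,2) → (9,3) → (9,4) → (10,4) → (10,5) → (9,5) → (9,6) → (9,7) → (10,7) → (10,8) → (10,9) → (10,10)
Number of steps: 40

Solution:

┌─┬─────────┬───────┬─┐
│A│↱ → ↓    │       │ │
│ ╵ ╶─┐ ┌─╴ ├─╴ ┌─┐ │ │
│↳ ↑  │↓│   │   │ │ │ │
├───┐ │ │ ╶─┘ ┌─┘ │ │ │
│↓ ↰│ │↓│     │   │ │ │
│ ╷ │ │ └─┬─┬─┘ ╶─┤ ╵ │
│↓│↑│ │↳ ↓│ │     │   │
│ │ │ ├─╴ │ ╵ ┌─╴ └─┐ │
│↓│↑│ │↓ ↲│   │     │ │
│ │ └─┘ ┌─┴─┬─┘ ┌─╴ │ │
│↓│↑ ← ↲│   │   │   │ │
│ └─────┤ ╷ ╵ ╷ ├───┤ │
│↳ → → ↓│ │   │ │   │ │
│ ┌───┐ │ └───┴─┘ ╷ ╵ │
│ │   │↓│         │   │
│ ╵ ┌─┘ │ ┌───────┴───┤
│   │↓ ↲│ │           │
├─┐ │ ╶─┴─┼─────────┐ │
│ │ │↳ → ↓│↱ → ↓    │ │
│ ╵ └───┐ ╵ ╶─┐ ╶───┘ │
│       │↳ ↑  │↳ → → B│
└───────┴─────┴───────┘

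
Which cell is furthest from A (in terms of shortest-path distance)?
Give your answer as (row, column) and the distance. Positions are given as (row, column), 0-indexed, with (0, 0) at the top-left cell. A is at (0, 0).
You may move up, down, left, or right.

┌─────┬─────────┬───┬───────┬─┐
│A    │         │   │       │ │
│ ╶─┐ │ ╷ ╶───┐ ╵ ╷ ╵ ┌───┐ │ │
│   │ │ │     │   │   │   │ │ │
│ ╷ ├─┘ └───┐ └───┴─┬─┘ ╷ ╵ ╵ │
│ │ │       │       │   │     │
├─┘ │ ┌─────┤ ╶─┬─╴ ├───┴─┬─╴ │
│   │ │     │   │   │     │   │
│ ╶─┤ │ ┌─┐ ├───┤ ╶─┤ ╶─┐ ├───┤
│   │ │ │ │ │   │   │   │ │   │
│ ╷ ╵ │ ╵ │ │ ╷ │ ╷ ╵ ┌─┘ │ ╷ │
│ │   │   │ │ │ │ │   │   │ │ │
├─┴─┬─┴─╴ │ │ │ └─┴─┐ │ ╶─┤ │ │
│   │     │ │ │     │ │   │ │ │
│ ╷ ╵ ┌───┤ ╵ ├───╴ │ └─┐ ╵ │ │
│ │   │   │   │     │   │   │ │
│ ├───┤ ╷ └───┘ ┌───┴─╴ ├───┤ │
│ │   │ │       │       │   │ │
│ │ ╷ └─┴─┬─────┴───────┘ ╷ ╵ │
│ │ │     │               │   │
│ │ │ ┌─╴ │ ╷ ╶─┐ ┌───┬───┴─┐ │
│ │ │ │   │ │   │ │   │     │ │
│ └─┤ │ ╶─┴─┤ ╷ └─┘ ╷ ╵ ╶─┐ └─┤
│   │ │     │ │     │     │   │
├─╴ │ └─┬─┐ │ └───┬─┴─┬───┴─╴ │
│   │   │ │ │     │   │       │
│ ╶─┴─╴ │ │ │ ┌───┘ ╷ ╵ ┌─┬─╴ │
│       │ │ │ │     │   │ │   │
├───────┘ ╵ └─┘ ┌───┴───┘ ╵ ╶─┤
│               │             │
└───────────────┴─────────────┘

Computing BFS distances from A to all cells:
Furthest cell: (8, 3)
Distance: 149 steps

Path from A to the furthest cell:

┌─────┬─────────┬───┬───────┬─┐
│A    │↱ ↓      │   │       │ │
│ ╶─┐ │ ╷ ╶───┐ ╵ ╷ ╵ ┌───┐ │ │
│↳ ↓│ │↑│↳ → ↓│   │   │   │ │ │
│ ╷ ├─┘ └───┐ └───┴─┬─┘ ╷ ╵ ╵ │
│ │↓│↱ ↑    │↳ → → ↓│   │     │
├─┘ │ ┌─────┤ ╶─┬─╴ ├───┴─┬─╴ │
│↓ ↲│↑│↱ → ↓│   │↓ ↲│↱ → ↓│   │
│ ╶─┤ │ ┌─┐ ├───┤ ╶─┤ ╶─┐ ├───┤
│↳ ↓│↑│↑│ │↓│↱ ↓│↳ ↓│↑  │↓│↱ ↓│
│ ╷ ╵ │ ╵ │ │ ╷ │ ╷ ╵ ┌─┘ │ ╷ │
│ │↳ ↑│↑ ↰│↓│↑│↓│ │↳ ↑│↓ ↲│↑│↓│
├─┴─┬─┴─╴ │ │ │ └─┴─┐ │ ╶─┤ │ │
│↱ ↓│↱ → ↑│↓│↑│↳ → ↓│ │↳ ↓│↑│↓│
│ ╷ ╵ ┌───┤ ╵ ├───╴ │ └─┐ ╵ │ │
│↑│↳ ↑│↓ ↰│↳ ↑│↓ ← ↲│   │↳ ↑│↓│
│ ├───┤ ╷ └───┘ ┌───┴─╴ ├───┤ │
│↑│   │B│↑ ← ← ↲│       │↓ ↰│↓│
│ │ ╷ └─┴─┬─────┴───────┘ ╷ ╵ │
│↑│ │↓ ← ↰│  ↓ ← ← ← ← ← ↲│↑ ↲│
│ │ │ ┌─╴ │ ╷ ╶─┐ ┌───┬───┴─┐ │
│↑│ │↓│↱ ↑│ │↳ ↓│ │↱ ↓│↱ → ↓│ │
│ └─┤ │ ╶─┴─┤ ╷ └─┘ ╷ ╵ ╶─┐ └─┤
│↑ ↰│↓│↑ ← ↰│ │↳ → ↑│↳ ↑  │↳ ↓│
├─╴ │ └─┬─┐ │ └───┬─┴─┬───┴─╴ │
│↱ ↑│↳ ↓│ │↑│     │↓ ↰│↓ ← ← ↲│
│ ╶─┴─╴ │ │ │ ┌───┘ ╷ ╵ ┌─┬─╴ │
│↑ ← ← ↲│ │↑│ │↓ ← ↲│↑ ↲│ │   │
├───────┘ ╵ └─┘ ┌───┴───┘ ╵ ╶─┤
│          ↑ ← ↲│             │
└───────────────┴─────────────┘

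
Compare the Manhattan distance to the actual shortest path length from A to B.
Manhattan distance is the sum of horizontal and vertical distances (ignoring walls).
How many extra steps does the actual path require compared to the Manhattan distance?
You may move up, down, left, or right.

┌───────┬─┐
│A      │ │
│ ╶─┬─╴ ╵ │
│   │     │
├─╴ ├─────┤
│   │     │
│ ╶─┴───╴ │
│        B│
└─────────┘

Manhattan distance: |3 - 0| + |4 - 0| = 7
Actual path length: 9
Extra steps: 9 - 7 = 2

Solution:

┌───────┬─┐
│A      │ │
│ ╶─┬─╴ ╵ │
│↳ ↓│     │
├─╴ ├─────┤
│↓ ↲│     │
│ ╶─┴───╴ │
│↳ → → → B│
└─────────┘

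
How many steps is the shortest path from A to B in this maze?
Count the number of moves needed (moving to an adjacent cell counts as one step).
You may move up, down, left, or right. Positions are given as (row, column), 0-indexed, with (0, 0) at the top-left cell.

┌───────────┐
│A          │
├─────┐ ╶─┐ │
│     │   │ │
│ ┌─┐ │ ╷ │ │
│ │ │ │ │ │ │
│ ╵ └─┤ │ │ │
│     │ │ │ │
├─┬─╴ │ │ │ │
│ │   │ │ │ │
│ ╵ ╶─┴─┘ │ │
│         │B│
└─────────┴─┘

Using BFS to find shortest path:
Start: (0, 0), End: (5, 5)
Path found:
(0,0) → (0,1) → (0,2) → (0,3) → (0,4) → (0,5) → (1,5) → (2,5) → (3,5) → (4,5) → (5,5)
Number of steps: 10

Solution:

┌───────────┐
│A → → → → ↓│
├─────┐ ╶─┐ │
│     │   │↓│
│ ┌─┐ │ ╷ │ │
│ │ │ │ │ │↓│
│ ╵ └─┤ │ │ │
│     │ │ │↓│
├─┬─╴ │ │ │ │
│ │   │ │ │↓│
│ ╵ ╶─┴─┘ │ │
│         │B│
└─────────┴─┘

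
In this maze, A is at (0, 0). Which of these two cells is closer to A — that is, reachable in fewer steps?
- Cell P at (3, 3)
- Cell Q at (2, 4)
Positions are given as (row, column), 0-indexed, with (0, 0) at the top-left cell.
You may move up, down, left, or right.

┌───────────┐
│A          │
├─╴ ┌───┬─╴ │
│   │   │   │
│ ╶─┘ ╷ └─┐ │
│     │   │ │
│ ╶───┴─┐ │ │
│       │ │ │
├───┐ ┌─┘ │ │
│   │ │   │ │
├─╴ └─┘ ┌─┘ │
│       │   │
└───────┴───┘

Shortest path A → P at (3, 3): 8 steps
Shortest path A → Q at (2, 4): 10 steps

P is closer (8 steps vs 10 steps).

Path to P:

┌───────────┐
│A ↓        │
├─╴ ┌───┬─╴ │
│↓ ↲│   │   │
│ ╶─┘ ╷ └─┐ │
│↓    │   │ │
│ ╶───┴─┐ │ │
│↳ → → P│ │ │
├───┐ ┌─┘ │ │
│   │ │   │ │
├─╴ └─┘ ┌─┘ │
│       │   │
└───────┴───┘

Path to Q:

┌───────────┐
│A ↓        │
├─╴ ┌───┬─╴ │
│↓ ↲│↱ ↓│   │
│ ╶─┘ ╷ └─┐ │
│↳ → ↑│↳ Q│ │
│ ╶───┴─┐ │ │
│       │ │ │
├───┐ ┌─┘ │ │
│   │ │   │ │
├─╴ └─┘ ┌─┘ │
│       │   │
└───────┴───┘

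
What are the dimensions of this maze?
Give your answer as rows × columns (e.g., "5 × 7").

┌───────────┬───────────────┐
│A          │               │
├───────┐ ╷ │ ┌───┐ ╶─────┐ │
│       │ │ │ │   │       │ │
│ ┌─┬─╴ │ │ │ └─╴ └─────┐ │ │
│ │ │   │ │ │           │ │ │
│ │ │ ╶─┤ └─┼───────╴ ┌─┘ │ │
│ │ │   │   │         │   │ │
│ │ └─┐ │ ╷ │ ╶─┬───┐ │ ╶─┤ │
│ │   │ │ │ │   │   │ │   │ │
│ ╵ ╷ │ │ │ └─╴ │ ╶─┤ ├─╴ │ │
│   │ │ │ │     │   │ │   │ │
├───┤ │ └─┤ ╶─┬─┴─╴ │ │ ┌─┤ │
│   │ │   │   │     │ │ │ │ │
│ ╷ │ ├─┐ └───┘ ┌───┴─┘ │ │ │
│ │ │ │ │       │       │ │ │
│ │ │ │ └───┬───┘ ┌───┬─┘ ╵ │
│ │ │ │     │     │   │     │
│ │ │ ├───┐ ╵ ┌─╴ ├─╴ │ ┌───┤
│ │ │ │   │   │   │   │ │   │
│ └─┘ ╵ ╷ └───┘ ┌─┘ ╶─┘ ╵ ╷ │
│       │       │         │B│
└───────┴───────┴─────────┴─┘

Counting the maze dimensions:
Rows (vertical): 11
Columns (horizontal): 14
Dimensions: 11 × 14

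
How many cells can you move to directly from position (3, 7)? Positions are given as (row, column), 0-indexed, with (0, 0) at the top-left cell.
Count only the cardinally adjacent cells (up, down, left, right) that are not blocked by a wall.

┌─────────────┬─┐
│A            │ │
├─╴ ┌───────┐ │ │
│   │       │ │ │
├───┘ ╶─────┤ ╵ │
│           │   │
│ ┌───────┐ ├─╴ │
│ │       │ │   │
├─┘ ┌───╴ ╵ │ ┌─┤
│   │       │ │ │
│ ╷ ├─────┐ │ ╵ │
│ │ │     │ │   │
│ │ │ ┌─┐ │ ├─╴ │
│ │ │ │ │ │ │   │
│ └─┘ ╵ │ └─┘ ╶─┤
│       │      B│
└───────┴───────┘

Checking passable neighbors of (3, 7):
Neighbors: (2, 7), (3, 6)
Count: 2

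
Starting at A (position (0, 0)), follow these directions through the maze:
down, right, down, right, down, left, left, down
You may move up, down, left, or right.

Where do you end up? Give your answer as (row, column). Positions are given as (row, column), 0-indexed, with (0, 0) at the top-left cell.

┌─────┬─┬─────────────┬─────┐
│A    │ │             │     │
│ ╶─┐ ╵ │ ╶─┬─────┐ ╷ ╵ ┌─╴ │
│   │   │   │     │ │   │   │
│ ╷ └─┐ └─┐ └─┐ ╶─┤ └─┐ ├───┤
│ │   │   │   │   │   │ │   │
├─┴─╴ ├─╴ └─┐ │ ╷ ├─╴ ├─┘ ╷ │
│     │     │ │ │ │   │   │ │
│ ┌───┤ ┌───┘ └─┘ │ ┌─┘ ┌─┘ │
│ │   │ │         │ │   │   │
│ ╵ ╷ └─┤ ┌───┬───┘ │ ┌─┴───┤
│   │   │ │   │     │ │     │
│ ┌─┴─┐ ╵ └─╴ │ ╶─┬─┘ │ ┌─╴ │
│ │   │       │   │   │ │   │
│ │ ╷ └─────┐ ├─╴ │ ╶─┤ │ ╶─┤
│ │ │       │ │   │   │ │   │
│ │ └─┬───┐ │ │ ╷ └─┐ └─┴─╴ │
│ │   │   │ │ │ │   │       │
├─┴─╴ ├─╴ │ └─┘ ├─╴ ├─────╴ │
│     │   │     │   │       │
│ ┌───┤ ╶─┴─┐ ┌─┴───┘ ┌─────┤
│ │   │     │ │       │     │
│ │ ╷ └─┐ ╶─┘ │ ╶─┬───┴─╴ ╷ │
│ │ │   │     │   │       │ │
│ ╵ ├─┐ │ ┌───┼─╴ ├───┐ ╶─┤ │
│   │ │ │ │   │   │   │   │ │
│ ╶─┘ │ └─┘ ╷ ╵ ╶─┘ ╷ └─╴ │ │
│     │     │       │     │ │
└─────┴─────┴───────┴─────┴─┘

Following directions step by step:
Start: (0, 0)
  down: (0, 0) → (1, 0)
  right: (1, 0) → (1, 1)
  down: (1, 1) → (2, 1)
  right: (2, 1) → (2, 2)
  down: (2, 2) → (3, 2)
  left: (3, 2) → (3, 1)
  left: (3, 1) → (3, 0)
  down: (3, 0) → (4, 0)
Final position: (4, 0)

Path taken:

┌─────┬─┬─────────────┬─────┐
│A    │ │             │     │
│ ╶─┐ ╵ │ ╶─┬─────┐ ╷ ╵ ┌─╴ │
│↳ ↓│   │   │     │ │   │   │
│ ╷ └─┐ └─┐ └─┐ ╶─┤ └─┐ ├───┤
│ │↳ ↓│   │   │   │   │ │   │
├─┴─╴ ├─╴ └─┐ │ ╷ ├─╴ ├─┘ ╷ │
│↓ ← ↲│     │ │ │ │   │   │ │
│ ┌───┤ ┌───┘ └─┘ │ ┌─┘ ┌─┘ │
│B│   │ │         │ │   │   │
│ ╵ ╷ └─┤ ┌───┬───┘ │ ┌─┴───┤
│   │   │ │   │     │ │     │
│ ┌─┴─┐ ╵ └─╴ │ ╶─┬─┘ │ ┌─╴ │
│ │   │       │   │   │ │   │
│ │ ╷ └─────┐ ├─╴ │ ╶─┤ │ ╶─┤
│ │ │       │ │   │   │ │   │
│ │ └─┬───┐ │ │ ╷ └─┐ └─┴─╴ │
│ │   │   │ │ │ │   │       │
├─┴─╴ ├─╴ │ └─┘ ├─╴ ├─────╴ │
│     │   │     │   │       │
│ ┌───┤ ╶─┴─┐ ┌─┴───┘ ┌─────┤
│ │   │     │ │       │     │
│ │ ╷ └─┐ ╶─┘ │ ╶─┬───┴─╴ ╷ │
│ │ │   │     │   │       │ │
│ ╵ ├─┐ │ ┌───┼─╴ ├───┐ ╶─┤ │
│   │ │ │ │   │   │   │   │ │
│ ╶─┘ │ └─┘ ╷ ╵ ╶─┘ ╷ └─╴ │ │
│     │     │       │     │ │
└─────┴─────┴───────┴─────┴─┘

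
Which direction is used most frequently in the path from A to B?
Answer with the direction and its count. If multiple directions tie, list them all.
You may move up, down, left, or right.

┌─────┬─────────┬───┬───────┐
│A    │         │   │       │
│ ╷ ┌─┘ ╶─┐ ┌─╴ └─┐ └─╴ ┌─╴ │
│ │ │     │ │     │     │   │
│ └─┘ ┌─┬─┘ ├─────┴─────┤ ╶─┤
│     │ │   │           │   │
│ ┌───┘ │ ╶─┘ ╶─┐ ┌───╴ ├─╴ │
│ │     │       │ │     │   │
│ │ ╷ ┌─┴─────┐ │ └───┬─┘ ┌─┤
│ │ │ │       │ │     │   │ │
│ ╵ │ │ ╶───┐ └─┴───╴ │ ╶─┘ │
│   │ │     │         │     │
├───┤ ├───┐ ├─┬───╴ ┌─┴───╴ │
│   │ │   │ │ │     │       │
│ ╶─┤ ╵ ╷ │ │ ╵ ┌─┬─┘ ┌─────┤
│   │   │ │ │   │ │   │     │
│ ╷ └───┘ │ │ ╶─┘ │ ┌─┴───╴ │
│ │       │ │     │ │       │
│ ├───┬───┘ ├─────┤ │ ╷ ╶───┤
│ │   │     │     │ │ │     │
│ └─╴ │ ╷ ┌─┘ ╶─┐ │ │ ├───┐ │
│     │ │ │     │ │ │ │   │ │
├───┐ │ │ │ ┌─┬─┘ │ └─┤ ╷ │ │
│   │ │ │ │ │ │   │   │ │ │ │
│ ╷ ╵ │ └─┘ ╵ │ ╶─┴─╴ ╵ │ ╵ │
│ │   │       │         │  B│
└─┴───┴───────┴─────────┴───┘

Directions: down, down, right, right, up, right, up, right, right, down, down, left, down, right, right, up, right, right, down, down, right, right, down, left, left, left, left, up, left, left, left, down, right, right, down, down, down, down, left, left, down, down, down, right, right, up, up, right, up, right, right, down, down, left, down, right, right, right, right, up, up, right, down, down, right
Counts: {'down': 21, 'right': 24, 'up': 9, 'left': 11}
Most common: right (24 times)

Solution:

┌─────┬─────────┬───┬───────┐
│A    │↱ → ↓    │   │       │
│ ╷ ┌─┘ ╶─┐ ┌─╴ └─┐ └─╴ ┌─╴ │
│↓│ │↱ ↑  │↓│     │     │   │
│ └─┘ ┌─┬─┘ ├─────┴─────┤ ╶─┤
│↳ → ↑│ │↓ ↲│↱ → ↓      │   │
│ ┌───┘ │ ╶─┘ ╶─┐ ┌───╴ ├─╴ │
│ │     │↳ → ↑  │↓│     │   │
│ │ ╷ ┌─┴─────┐ │ └───┬─┘ ┌─┤
│ │ │ │↓ ← ← ↰│ │↳ → ↓│   │ │
│ ╵ │ │ ╶───┐ └─┴───╴ │ ╶─┘ │
│   │ │↳ → ↓│↑ ← ← ← ↲│     │
├───┤ ├───┐ ├─┬───╴ ┌─┴───╴ │
│   │ │   │↓│ │     │       │
│ ╶─┤ ╵ ╷ │ │ ╵ ┌─┬─┘ ┌─────┤
│   │   │ │↓│   │ │   │     │
│ ╷ └───┘ │ │ ╶─┘ │ ┌─┴───╴ │
│ │       │↓│     │ │       │
│ ├───┬───┘ ├─────┤ │ ╷ ╶───┤
│ │   │↓ ← ↲│↱ → ↓│ │ │     │
│ └─╴ │ ╷ ┌─┘ ╶─┐ │ │ ├───┐ │
│     │↓│ │↱ ↑  │↓│ │ │↱ ↓│ │
├───┐ │ │ │ ┌─┬─┘ │ └─┤ ╷ │ │
│   │ │↓│ │↑│ │↓ ↲│   │↑│↓│ │
│ ╷ ╵ │ └─┘ ╵ │ ╶─┴─╴ ╵ │ ╵ │
│ │   │↳ → ↑  │↳ → → → ↑│↳ B│
└─┴───┴───────┴─────────┴───┘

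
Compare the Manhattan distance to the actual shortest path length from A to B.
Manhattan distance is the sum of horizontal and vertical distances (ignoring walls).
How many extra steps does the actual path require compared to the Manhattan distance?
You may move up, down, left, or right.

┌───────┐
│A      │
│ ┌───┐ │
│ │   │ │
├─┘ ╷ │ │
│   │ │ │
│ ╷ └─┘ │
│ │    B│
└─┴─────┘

Manhattan distance: |3 - 0| + |3 - 0| = 6
Actual path length: 6
Extra steps: 6 - 6 = 0

Solution:

┌───────┐
│A → → ↓│
│ ┌───┐ │
│ │   │↓│
├─┘ ╷ │ │
│   │ │↓│
│ ╷ └─┘ │
│ │    B│
└─┴─────┘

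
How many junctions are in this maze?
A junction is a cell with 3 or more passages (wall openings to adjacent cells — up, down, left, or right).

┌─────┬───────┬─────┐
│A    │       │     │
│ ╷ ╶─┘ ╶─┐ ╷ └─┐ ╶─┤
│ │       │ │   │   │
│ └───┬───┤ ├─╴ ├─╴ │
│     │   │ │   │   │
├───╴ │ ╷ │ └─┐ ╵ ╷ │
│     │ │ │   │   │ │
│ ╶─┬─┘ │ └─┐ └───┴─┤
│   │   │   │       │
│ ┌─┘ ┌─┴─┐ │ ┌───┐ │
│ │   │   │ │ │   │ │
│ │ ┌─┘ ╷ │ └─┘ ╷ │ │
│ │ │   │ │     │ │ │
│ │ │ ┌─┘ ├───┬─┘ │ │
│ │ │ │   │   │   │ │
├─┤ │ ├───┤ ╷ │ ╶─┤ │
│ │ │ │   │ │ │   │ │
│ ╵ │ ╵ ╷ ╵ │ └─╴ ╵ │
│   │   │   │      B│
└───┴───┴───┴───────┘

Checking each cell for number of passages:

Junctions found (3+ passages):
  (0, 1): 3 passages
  (0, 5): 3 passages
  (0, 8): 3 passages
  (1, 3): 3 passages
  (2, 7): 3 passages
  (2, 9): 3 passages
  (4, 0): 3 passages
  (4, 6): 3 passages
  (9, 8): 3 passages
Total junctions: 9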